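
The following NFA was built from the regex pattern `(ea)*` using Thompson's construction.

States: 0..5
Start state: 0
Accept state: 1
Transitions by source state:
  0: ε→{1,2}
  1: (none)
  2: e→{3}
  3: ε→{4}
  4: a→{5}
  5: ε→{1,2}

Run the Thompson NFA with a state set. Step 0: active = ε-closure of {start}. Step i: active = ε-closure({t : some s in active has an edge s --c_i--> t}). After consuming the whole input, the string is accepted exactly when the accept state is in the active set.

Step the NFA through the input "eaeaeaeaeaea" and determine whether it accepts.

start: ε-closure({0}) = {0,1,2}
'e' @ 1: {3,4}
'a' @ 2: {1,2,5}  [accepting]
'e' @ 3: {3,4}
'a' @ 4: {1,2,5}  [accepting]
'e' @ 5: {3,4}
'a' @ 6: {1,2,5}  [accepting]
'e' @ 7: {3,4}
'a' @ 8: {1,2,5}  [accepting]
'e' @ 9: {3,4}
'a' @ 10: {1,2,5}  [accepting]
'e' @ 11: {3,4}
'a' @ 12: {1,2,5}  [accepting]
after full input: {1,2,5}  (accept=1 in)

Answer: ACCEPT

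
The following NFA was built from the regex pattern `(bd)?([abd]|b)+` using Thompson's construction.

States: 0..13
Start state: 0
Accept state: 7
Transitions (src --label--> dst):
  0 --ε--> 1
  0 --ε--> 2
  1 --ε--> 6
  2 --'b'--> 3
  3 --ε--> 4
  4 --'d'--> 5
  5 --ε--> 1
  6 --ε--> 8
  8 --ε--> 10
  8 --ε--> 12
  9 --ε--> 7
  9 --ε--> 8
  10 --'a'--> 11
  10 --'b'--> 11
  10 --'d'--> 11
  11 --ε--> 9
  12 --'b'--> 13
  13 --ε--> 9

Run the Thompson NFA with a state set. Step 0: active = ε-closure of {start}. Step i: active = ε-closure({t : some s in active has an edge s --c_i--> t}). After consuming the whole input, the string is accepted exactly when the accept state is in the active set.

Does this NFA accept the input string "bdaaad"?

initial (ε-close {0}): {0,1,2,6,8,10,12}
'b' @ 1: {3,4,7,8,9,10,11,12,13}  ✓accept
'd' @ 2: {1,5,6,7,8,9,10,11,12}  ✓accept
'a' @ 3: {7,8,9,10,11,12}  ✓accept
'a' @ 4: {7,8,9,10,11,12}  ✓accept
'a' @ 5: {7,8,9,10,11,12}  ✓accept
'd' @ 6: {7,8,9,10,11,12}  ✓accept
end set {7,8,9,10,11,12} — state 7 in

Answer: ACCEPT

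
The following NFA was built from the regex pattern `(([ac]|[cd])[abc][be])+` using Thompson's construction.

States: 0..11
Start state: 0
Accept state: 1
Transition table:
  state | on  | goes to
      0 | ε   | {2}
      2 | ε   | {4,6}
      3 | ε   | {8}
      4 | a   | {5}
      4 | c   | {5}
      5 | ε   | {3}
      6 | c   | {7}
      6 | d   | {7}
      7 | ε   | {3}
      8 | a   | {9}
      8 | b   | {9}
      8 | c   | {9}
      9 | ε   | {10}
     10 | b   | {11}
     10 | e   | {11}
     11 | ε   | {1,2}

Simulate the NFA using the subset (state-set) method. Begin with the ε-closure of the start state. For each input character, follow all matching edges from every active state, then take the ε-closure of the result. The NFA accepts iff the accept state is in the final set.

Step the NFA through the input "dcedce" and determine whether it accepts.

S₀ = ε-closure({0}) = {0,2,4,6}
'd' @ 1: {3,7,8}
'c' @ 2: {9,10}
'e' @ 3: {1,2,4,6,11}  [accepting]
'd' @ 4: {3,7,8}
'c' @ 5: {9,10}
'e' @ 6: {1,2,4,6,11}  [accepting]
after full input: {1,2,4,6,11}  (accept=1 in)

Answer: ACCEPT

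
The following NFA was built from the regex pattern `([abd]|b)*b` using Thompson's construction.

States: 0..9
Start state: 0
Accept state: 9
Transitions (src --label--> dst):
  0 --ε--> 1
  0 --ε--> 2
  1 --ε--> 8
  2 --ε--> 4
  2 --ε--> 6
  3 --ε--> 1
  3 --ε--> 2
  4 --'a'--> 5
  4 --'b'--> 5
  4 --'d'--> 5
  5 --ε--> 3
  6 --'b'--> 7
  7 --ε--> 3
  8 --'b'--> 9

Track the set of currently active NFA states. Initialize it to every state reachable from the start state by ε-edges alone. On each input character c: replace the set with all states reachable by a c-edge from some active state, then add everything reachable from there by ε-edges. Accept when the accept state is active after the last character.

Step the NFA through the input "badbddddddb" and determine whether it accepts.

S₀ = ε-closure({0}) = {0,1,2,4,6,8}
'b' @ 1: {1,2,3,4,5,6,7,8,9}  (accept∈set)
'a' @ 2: {1,2,3,4,5,6,8}
'd' @ 3: {1,2,3,4,5,6,8}
'b' @ 4: {1,2,3,4,5,6,7,8,9}  (accept∈set)
'd' @ 5: {1,2,3,4,5,6,8}
'd' @ 6: {1,2,3,4,5,6,8}
'd' @ 7: {1,2,3,4,5,6,8}
'd' @ 8: {1,2,3,4,5,6,8}
'd' @ 9: {1,2,3,4,5,6,8}
'd' @ 10: {1,2,3,4,5,6,8}
'b' @ 11: {1,2,3,4,5,6,7,8,9}  (accept∈set)
final: {1,2,3,4,5,6,7,8,9}; accept 9 in set

Answer: ACCEPT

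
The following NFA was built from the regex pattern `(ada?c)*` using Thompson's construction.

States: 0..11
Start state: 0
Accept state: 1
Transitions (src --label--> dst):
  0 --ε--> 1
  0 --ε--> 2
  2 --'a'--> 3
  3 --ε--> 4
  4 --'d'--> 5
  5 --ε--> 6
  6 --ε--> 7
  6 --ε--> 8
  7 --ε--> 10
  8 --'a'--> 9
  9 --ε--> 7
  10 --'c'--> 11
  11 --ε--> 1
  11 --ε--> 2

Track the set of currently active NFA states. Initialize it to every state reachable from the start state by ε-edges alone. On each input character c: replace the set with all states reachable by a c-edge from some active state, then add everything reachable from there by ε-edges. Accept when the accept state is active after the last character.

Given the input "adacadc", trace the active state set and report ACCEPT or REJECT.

Answer: ACCEPT

Trace:
initial (ε-close {0}): {0,1,2}
'a' @ 1: {3,4}
'd' @ 2: {5,6,7,8,10}
'a' @ 3: {7,9,10}
'c' @ 4: {1,2,11}  [accepting]
'a' @ 5: {3,4}
'd' @ 6: {5,6,7,8,10}
'c' @ 7: {1,2,11}  [accepting]
after full input: {1,2,11}  (accept=1 in)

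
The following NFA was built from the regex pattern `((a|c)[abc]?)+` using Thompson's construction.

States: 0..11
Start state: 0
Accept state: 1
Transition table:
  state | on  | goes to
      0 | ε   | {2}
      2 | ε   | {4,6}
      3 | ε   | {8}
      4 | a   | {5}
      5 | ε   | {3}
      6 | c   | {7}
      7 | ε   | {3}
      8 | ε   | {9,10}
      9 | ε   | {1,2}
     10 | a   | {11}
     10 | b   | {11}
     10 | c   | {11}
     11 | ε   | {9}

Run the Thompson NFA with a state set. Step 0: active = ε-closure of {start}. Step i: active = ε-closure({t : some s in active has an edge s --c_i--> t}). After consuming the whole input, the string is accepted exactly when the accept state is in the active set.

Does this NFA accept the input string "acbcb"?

Answer: ACCEPT

Derivation:
S₀ = ε-closure({0}) = {0,2,4,6}
'a' @ 1: {1,2,3,4,5,6,8,9,10}  ✓accept
'c' @ 2: {1,2,3,4,6,7,8,9,10,11}  ✓accept
'b' @ 3: {1,2,4,6,9,11}  ✓accept
'c' @ 4: {1,2,3,4,6,7,8,9,10}  ✓accept
'b' @ 5: {1,2,4,6,9,11}  ✓accept
end set {1,2,4,6,9,11} — state 1 in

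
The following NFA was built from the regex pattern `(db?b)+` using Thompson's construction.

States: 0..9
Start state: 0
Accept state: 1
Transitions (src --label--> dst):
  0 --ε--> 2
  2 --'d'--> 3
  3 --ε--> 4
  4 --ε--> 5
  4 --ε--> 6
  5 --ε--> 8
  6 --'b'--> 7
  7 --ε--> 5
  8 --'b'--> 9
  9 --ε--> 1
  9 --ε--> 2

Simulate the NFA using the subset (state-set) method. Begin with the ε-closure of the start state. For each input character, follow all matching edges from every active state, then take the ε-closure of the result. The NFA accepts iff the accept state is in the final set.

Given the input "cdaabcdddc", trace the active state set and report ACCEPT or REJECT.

Answer: REJECT

Derivation:
start: ε-closure({0}) = {0,2}
'c' @ 1: {}  — state set empty
rest 'daabcdddc' ignored (set empty)
end set {} — state 1 not in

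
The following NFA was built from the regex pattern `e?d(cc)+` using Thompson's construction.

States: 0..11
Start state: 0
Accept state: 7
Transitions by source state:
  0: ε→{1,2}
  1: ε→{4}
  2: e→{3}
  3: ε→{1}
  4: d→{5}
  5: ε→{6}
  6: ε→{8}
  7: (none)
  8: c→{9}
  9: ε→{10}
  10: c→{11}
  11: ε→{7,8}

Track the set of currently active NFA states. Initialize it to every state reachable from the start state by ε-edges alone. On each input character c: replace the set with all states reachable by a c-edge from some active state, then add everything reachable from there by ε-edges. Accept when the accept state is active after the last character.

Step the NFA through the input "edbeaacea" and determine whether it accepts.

Answer: REJECT

Steps:
S₀ = ε-closure({0}) = {0,1,2,4}
'e' @ 1: {1,3,4}
'd' @ 2: {5,6,8}
'b' @ 3: {}  — state set empty
rest 'eaacea' ignored (set empty)
after full input: {}  (accept=7 not in)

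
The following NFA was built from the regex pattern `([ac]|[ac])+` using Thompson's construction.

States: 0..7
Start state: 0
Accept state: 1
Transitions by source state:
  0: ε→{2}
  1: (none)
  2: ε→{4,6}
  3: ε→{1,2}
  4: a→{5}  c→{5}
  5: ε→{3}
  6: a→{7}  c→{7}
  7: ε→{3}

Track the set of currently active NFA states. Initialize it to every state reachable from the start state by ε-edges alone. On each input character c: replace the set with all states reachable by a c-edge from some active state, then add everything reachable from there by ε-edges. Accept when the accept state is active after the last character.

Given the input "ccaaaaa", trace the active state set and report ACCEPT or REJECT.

initial (ε-close {0}): {0,2,4,6}
'c' @ 1: {1,2,3,4,5,6,7}  (accept∈set)
'c' @ 2: {1,2,3,4,5,6,7}  (accept∈set)
'a' @ 3: {1,2,3,4,5,6,7}  (accept∈set)
'a' @ 4: {1,2,3,4,5,6,7}  (accept∈set)
'a' @ 5: {1,2,3,4,5,6,7}  (accept∈set)
'a' @ 6: {1,2,3,4,5,6,7}  (accept∈set)
'a' @ 7: {1,2,3,4,5,6,7}  (accept∈set)
after full input: {1,2,3,4,5,6,7}  (accept=1 in)

Answer: ACCEPT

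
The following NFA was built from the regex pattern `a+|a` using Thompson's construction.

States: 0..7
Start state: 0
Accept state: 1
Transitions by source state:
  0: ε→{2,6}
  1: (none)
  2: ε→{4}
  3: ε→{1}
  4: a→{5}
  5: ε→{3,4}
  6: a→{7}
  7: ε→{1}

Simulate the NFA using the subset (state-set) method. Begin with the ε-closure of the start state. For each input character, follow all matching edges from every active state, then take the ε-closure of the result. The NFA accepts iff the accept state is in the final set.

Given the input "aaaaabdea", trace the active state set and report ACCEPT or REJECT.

start: ε-closure({0}) = {0,2,4,6}
'a' @ 1: {1,3,4,5,7}  ✓accept
'a' @ 2: {1,3,4,5}  ✓accept
'a' @ 3: {1,3,4,5}  ✓accept
'a' @ 4: {1,3,4,5}  ✓accept
'a' @ 5: {1,3,4,5}  ✓accept
'b' @ 6: {}  — state set empty
rest 'dea' ignored (set empty)
end set {} — state 1 not in

Answer: REJECT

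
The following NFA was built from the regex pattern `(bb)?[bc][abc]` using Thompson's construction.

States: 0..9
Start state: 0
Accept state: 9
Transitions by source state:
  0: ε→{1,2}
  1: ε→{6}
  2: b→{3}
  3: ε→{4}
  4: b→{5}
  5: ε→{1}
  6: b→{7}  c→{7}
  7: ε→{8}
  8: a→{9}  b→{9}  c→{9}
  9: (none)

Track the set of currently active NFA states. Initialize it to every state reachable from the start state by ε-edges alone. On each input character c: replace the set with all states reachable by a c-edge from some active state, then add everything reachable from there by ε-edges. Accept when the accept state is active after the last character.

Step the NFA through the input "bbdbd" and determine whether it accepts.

S₀ = ε-closure({0}) = {0,1,2,6}
'b' @ 1: {3,4,7,8}
'b' @ 2: {1,5,6,9}  ✓accept
'd' @ 3: {}  — state set empty
rest 'bd' ignored (set empty)
after full input: {}  (accept=9 not in)

Answer: REJECT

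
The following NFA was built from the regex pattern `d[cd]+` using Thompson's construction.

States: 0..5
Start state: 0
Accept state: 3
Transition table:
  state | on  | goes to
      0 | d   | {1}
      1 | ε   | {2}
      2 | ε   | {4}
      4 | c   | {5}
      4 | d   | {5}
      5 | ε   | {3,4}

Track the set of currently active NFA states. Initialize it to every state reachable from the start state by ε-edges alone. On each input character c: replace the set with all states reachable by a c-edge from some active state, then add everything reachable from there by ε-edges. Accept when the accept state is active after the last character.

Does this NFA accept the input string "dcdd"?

start: ε-closure({0}) = {0}
'd' @ 1: {1,2,4}
'c' @ 2: {3,4,5}  (accept∈set)
'd' @ 3: {3,4,5}  (accept∈set)
'd' @ 4: {3,4,5}  (accept∈set)
after full input: {3,4,5}  (accept=3 in)

Answer: ACCEPT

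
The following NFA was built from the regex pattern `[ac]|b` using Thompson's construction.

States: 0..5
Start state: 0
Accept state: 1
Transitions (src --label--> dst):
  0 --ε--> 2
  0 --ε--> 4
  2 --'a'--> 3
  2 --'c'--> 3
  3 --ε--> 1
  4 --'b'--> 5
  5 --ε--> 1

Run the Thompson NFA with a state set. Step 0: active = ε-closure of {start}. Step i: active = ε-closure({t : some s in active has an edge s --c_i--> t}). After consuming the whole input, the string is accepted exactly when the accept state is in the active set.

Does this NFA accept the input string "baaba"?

initial (ε-close {0}): {0,2,4}
'b' @ 1: {1,5}  (accept∈set)
'a' @ 2: {}  — state set empty
rest 'aba' ignored (set empty)
final: {}; accept 1 not in set

Answer: REJECT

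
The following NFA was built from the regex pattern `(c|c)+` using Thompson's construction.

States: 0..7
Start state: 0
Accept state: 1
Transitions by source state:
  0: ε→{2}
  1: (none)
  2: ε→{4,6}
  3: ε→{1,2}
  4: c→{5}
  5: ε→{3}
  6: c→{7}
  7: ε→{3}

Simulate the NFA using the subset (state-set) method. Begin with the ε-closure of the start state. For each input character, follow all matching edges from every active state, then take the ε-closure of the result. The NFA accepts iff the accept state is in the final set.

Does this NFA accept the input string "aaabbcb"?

Answer: REJECT

Derivation:
S₀ = ε-closure({0}) = {0,2,4,6}
'a' @ 1: {}  — dead — no transitions
rest 'aabbcb' ignored (set empty)
after full input: {}  (accept=1 not in)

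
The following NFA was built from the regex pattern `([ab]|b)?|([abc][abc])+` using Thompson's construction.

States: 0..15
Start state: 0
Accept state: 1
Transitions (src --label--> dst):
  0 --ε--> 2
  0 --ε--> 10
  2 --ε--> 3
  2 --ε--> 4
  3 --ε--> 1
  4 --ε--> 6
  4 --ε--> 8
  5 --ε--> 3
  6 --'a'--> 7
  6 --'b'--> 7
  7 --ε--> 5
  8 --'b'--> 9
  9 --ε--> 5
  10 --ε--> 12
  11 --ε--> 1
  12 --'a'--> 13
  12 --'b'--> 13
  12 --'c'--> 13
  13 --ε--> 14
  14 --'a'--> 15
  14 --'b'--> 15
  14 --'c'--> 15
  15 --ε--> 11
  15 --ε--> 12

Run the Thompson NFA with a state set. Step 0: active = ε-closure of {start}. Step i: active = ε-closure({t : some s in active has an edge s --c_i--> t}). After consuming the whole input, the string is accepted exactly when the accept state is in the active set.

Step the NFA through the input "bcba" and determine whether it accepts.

S₀ = ε-closure({0}) = {0,1,2,3,4,6,8,10,12}
'b' @ 1: {1,3,5,7,9,13,14}  ✓accept
'c' @ 2: {1,11,12,15}  ✓accept
'b' @ 3: {13,14}
'a' @ 4: {1,11,12,15}  ✓accept
after full input: {1,11,12,15}  (accept=1 in)

Answer: ACCEPT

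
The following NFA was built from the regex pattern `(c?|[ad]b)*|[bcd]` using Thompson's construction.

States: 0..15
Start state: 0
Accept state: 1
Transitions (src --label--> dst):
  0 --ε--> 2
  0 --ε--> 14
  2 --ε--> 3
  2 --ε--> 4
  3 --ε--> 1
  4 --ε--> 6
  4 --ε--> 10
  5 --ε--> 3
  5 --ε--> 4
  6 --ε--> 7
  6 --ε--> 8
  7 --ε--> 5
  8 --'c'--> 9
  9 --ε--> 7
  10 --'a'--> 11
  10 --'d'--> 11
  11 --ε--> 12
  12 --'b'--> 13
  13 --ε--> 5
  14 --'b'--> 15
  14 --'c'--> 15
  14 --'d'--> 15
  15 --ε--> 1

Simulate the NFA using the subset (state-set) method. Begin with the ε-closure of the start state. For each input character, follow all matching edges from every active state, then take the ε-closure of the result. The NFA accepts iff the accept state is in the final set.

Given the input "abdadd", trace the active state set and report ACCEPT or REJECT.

S₀ = ε-closure({0}) = {0,1,2,3,4,5,6,7,8,10,14}
'a' @ 1: {11,12}
'b' @ 2: {1,3,4,5,6,7,8,10,13}  ✓accept
'd' @ 3: {11,12}
'a' @ 4: {}  — dead — no transitions
rest 'dd' ignored (set empty)
end set {} — state 1 not in

Answer: REJECT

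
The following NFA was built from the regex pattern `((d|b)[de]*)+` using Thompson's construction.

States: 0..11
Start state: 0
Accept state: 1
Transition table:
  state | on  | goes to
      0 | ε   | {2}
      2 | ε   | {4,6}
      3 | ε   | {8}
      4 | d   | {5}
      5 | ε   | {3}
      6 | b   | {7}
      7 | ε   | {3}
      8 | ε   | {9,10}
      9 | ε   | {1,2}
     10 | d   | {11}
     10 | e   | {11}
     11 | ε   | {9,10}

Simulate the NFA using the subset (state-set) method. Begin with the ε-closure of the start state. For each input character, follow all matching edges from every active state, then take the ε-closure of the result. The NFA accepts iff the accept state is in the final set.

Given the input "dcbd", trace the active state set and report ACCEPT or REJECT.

initial (ε-close {0}): {0,2,4,6}
'd' @ 1: {1,2,3,4,5,6,8,9,10}  (accept∈set)
'c' @ 2: {}  — state set empty
rest 'bd' ignored (set empty)
final: {}; accept 1 not in set

Answer: REJECT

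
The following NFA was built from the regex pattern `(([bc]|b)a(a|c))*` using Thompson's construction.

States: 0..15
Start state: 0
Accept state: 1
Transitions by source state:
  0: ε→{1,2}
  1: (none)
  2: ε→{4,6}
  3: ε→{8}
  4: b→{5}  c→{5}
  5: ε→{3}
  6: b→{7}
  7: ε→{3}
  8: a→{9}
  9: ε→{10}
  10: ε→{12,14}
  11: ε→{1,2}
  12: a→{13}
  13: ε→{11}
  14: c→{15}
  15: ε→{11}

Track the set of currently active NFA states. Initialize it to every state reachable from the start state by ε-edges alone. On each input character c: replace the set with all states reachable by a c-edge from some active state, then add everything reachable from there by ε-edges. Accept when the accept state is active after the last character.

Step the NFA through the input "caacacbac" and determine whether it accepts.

Answer: ACCEPT

Derivation:
S₀ = ε-closure({0}) = {0,1,2,4,6}
'c' @ 1: {3,5,8}
'a' @ 2: {9,10,12,14}
'a' @ 3: {1,2,4,6,11,13}  (accept∈set)
'c' @ 4: {3,5,8}
'a' @ 5: {9,10,12,14}
'c' @ 6: {1,2,4,6,11,15}  (accept∈set)
'b' @ 7: {3,5,7,8}
'a' @ 8: {9,10,12,14}
'c' @ 9: {1,2,4,6,11,15}  (accept∈set)
final: {1,2,4,6,11,15}; accept 1 in set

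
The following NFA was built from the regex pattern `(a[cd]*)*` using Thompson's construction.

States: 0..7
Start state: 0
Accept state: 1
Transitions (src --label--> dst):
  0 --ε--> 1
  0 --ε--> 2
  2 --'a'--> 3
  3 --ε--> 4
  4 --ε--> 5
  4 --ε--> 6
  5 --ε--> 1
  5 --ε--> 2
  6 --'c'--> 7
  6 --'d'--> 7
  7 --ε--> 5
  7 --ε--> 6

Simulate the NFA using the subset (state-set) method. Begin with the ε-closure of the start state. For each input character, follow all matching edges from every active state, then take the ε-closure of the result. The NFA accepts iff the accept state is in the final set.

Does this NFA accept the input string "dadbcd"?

Answer: REJECT

Steps:
S₀ = ε-closure({0}) = {0,1,2}
'd' @ 1: {}  — state set empty
rest 'adbcd' ignored (set empty)
final: {}; accept 1 not in set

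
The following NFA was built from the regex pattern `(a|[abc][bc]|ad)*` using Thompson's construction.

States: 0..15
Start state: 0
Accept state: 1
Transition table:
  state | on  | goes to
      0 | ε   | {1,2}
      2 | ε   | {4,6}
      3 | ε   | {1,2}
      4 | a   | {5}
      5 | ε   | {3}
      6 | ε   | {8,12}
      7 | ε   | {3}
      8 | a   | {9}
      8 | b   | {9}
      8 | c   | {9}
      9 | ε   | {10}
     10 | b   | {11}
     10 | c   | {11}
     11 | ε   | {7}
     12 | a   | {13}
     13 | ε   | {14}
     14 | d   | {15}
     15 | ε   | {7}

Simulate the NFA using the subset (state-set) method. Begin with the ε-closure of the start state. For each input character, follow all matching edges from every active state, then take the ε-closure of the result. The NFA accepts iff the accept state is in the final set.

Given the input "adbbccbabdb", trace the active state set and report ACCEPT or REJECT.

Answer: REJECT

Trace:
start: ε-closure({0}) = {0,1,2,4,6,8,12}
'a' @ 1: {1,2,3,4,5,6,8,9,10,12,13,14}  (accept∈set)
'd' @ 2: {1,2,3,4,6,7,8,12,15}  (accept∈set)
'b' @ 3: {9,10}
'b' @ 4: {1,2,3,4,6,7,8,11,12}  (accept∈set)
'c' @ 5: {9,10}
'c' @ 6: {1,2,3,4,6,7,8,11,12}  (accept∈set)
'b' @ 7: {9,10}
'a' @ 8: {}  — dead — no transitions
rest 'bdb' ignored (set empty)
end set {} — state 1 not in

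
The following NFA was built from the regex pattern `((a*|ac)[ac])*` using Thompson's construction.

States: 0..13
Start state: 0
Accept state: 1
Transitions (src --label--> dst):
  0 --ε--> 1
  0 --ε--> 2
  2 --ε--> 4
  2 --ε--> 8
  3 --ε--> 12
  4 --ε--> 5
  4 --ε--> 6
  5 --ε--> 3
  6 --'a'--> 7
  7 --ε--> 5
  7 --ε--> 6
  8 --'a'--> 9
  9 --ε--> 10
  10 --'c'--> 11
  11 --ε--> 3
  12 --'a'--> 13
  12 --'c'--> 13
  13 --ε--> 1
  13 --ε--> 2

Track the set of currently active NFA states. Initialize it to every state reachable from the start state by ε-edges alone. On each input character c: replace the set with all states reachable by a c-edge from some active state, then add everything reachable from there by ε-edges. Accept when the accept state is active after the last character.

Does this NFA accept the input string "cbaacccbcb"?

Answer: REJECT

Trace:
initial (ε-close {0}): {0,1,2,3,4,5,6,8,12}
'c' @ 1: {1,2,3,4,5,6,8,12,13}  (accept∈set)
'b' @ 2: {}  — no active states
rest 'aacccbcb' ignored (set empty)
after full input: {}  (accept=1 not in)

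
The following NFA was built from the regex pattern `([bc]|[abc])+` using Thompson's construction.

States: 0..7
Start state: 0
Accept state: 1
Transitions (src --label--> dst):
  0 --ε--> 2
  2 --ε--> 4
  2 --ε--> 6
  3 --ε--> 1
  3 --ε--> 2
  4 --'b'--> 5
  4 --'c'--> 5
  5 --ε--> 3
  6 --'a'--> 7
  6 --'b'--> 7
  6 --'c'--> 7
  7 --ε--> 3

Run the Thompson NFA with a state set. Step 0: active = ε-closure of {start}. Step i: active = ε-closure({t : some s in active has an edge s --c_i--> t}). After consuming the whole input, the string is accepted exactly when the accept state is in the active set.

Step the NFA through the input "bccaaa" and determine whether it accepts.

S₀ = ε-closure({0}) = {0,2,4,6}
'b' @ 1: {1,2,3,4,5,6,7}  ✓accept
'c' @ 2: {1,2,3,4,5,6,7}  ✓accept
'c' @ 3: {1,2,3,4,5,6,7}  ✓accept
'a' @ 4: {1,2,3,4,6,7}  ✓accept
'a' @ 5: {1,2,3,4,6,7}  ✓accept
'a' @ 6: {1,2,3,4,6,7}  ✓accept
end set {1,2,3,4,6,7} — state 1 in

Answer: ACCEPT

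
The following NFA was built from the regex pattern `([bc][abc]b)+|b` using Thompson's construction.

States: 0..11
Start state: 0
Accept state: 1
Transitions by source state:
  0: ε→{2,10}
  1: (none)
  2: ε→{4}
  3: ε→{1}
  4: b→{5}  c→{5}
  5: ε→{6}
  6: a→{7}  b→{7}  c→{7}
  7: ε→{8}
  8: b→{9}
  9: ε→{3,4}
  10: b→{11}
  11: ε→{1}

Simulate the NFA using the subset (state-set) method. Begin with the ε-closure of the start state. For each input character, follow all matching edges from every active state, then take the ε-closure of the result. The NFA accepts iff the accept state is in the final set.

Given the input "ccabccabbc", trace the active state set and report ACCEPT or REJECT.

start: ε-closure({0}) = {0,2,4,10}
'c' @ 1: {5,6}
'c' @ 2: {7,8}
'a' @ 3: {}  — state set empty
rest 'bccabbc' ignored (set empty)
final: {}; accept 1 not in set

Answer: REJECT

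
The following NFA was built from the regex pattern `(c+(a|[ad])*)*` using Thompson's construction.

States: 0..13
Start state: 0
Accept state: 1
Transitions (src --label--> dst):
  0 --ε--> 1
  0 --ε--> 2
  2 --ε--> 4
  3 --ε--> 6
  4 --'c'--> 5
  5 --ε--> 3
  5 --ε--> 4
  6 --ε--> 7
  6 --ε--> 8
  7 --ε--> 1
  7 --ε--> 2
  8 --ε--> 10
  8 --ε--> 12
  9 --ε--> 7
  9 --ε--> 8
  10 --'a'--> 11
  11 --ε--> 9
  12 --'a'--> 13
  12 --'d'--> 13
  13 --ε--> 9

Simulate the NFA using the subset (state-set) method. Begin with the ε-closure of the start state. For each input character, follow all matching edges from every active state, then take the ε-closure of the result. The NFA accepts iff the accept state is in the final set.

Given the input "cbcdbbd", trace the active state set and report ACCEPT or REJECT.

Answer: REJECT

Trace:
start: ε-closure({0}) = {0,1,2,4}
'c' @ 1: {1,2,3,4,5,6,7,8,10,12}  [accepting]
'b' @ 2: {}  — dead — no transitions
rest 'cdbbd' ignored (set empty)
after full input: {}  (accept=1 not in)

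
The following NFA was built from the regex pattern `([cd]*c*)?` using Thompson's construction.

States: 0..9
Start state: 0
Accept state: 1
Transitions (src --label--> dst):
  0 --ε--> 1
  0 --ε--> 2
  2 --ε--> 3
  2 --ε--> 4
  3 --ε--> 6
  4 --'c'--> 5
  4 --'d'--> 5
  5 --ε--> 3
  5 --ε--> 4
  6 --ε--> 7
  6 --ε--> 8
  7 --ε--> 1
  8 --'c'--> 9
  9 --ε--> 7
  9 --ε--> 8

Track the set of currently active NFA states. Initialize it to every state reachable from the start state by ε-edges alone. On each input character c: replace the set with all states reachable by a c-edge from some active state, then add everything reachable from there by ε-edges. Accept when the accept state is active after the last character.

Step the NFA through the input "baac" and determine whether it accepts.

Answer: REJECT

Trace:
initial (ε-close {0}): {0,1,2,3,4,6,7,8}
'b' @ 1: {}  — state set empty
rest 'aac' ignored (set empty)
after full input: {}  (accept=1 not in)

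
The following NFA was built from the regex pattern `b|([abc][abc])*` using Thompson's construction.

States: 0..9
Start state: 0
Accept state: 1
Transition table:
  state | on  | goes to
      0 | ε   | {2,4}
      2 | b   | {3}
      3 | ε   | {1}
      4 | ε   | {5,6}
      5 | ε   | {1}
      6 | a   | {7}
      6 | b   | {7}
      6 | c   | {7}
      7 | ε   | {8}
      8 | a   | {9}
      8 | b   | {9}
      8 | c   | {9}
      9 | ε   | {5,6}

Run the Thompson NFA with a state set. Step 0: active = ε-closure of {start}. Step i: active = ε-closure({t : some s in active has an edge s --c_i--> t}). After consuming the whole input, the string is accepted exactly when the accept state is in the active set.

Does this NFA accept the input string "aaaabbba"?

S₀ = ε-closure({0}) = {0,1,2,4,5,6}
'a' @ 1: {7,8}
'a' @ 2: {1,5,6,9}  ✓accept
'a' @ 3: {7,8}
'a' @ 4: {1,5,6,9}  ✓accept
'b' @ 5: {7,8}
'b' @ 6: {1,5,6,9}  ✓accept
'b' @ 7: {7,8}
'a' @ 8: {1,5,6,9}  ✓accept
final: {1,5,6,9}; accept 1 in set

Answer: ACCEPT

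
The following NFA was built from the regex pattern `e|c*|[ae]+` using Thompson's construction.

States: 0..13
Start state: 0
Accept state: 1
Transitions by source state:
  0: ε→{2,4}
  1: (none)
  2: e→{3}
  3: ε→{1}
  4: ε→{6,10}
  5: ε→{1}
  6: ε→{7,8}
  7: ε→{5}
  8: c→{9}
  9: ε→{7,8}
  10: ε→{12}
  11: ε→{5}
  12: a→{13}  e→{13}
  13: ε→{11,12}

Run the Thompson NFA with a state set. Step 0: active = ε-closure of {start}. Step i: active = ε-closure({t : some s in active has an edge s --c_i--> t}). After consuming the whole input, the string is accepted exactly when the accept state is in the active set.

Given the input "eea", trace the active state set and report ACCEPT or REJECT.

S₀ = ε-closure({0}) = {0,1,2,4,5,6,7,8,10,12}
'e' @ 1: {1,3,5,11,12,13}  ✓accept
'e' @ 2: {1,5,11,12,13}  ✓accept
'a' @ 3: {1,5,11,12,13}  ✓accept
end set {1,5,11,12,13} — state 1 in

Answer: ACCEPT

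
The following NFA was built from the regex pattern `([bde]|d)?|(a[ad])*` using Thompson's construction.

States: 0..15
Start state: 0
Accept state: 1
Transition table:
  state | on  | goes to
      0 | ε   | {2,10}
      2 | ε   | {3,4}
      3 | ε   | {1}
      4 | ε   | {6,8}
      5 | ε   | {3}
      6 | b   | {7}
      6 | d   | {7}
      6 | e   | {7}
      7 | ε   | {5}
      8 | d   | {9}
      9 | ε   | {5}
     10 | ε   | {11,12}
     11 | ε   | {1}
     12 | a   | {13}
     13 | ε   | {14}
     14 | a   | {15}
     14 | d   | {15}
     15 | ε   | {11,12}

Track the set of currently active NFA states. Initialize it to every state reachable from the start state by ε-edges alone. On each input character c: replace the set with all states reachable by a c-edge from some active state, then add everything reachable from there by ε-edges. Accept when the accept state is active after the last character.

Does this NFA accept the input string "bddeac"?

start: ε-closure({0}) = {0,1,2,3,4,6,8,10,11,12}
'b' @ 1: {1,3,5,7}  ✓accept
'd' @ 2: {}  — state set empty
rest 'deac' ignored (set empty)
after full input: {}  (accept=1 not in)

Answer: REJECT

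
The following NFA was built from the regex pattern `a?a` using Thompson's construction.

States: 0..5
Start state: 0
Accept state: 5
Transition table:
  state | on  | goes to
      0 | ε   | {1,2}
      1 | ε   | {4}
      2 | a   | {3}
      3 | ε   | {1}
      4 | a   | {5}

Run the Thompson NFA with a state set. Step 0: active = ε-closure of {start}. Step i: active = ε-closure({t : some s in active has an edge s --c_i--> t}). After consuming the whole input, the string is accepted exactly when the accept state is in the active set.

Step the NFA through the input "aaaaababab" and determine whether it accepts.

S₀ = ε-closure({0}) = {0,1,2,4}
'a' @ 1: {1,3,4,5}  [accepting]
'a' @ 2: {5}  [accepting]
'a' @ 3: {}  — dead — no transitions
rest 'aababab' ignored (set empty)
end set {} — state 5 not in

Answer: REJECT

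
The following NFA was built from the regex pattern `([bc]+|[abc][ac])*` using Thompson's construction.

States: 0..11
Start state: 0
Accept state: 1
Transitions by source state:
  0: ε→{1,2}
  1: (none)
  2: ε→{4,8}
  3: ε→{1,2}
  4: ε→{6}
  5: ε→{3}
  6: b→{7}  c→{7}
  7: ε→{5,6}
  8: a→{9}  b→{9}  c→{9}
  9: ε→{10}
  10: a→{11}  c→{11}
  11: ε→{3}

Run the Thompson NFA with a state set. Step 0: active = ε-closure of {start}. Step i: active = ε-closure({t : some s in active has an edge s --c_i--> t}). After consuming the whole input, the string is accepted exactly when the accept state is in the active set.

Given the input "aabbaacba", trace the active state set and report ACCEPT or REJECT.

Answer: ACCEPT

Derivation:
S₀ = ε-closure({0}) = {0,1,2,4,6,8}
'a' @ 1: {9,10}
'a' @ 2: {1,2,3,4,6,8,11}  ✓accept
'b' @ 3: {1,2,3,4,5,6,7,8,9,10}  ✓accept
'b' @ 4: {1,2,3,4,5,6,7,8,9,10}  ✓accept
'a' @ 5: {1,2,3,4,6,8,9,10,11}  ✓accept
'a' @ 6: {1,2,3,4,6,8,9,10,11}  ✓accept
'c' @ 7: {1,2,3,4,5,6,7,8,9,10,11}  ✓accept
'b' @ 8: {1,2,3,4,5,6,7,8,9,10}  ✓accept
'a' @ 9: {1,2,3,4,6,8,9,10,11}  ✓accept
end set {1,2,3,4,6,8,9,10,11} — state 1 in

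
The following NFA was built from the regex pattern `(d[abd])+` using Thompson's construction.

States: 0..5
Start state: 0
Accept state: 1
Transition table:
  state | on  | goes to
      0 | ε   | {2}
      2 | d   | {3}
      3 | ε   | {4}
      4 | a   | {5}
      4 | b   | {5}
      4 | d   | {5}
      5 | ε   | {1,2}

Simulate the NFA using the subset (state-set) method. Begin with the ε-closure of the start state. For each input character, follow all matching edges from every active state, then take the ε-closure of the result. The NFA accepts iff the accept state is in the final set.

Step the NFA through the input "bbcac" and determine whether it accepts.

S₀ = ε-closure({0}) = {0,2}
'b' @ 1: {}  — no active states
rest 'bcac' ignored (set empty)
end set {} — state 1 not in

Answer: REJECT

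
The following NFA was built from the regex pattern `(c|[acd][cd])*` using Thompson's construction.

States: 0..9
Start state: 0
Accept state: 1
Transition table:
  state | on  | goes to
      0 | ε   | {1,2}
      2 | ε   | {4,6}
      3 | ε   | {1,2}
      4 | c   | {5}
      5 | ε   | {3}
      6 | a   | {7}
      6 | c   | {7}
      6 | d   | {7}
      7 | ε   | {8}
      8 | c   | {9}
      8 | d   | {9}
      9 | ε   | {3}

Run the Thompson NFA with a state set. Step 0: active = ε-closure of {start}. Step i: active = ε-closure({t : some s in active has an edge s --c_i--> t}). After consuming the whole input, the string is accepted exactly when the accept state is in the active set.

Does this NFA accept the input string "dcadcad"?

Answer: ACCEPT

Derivation:
initial (ε-close {0}): {0,1,2,4,6}
'd' @ 1: {7,8}
'c' @ 2: {1,2,3,4,6,9}  (accept∈set)
'a' @ 3: {7,8}
'd' @ 4: {1,2,3,4,6,9}  (accept∈set)
'c' @ 5: {1,2,3,4,5,6,7,8}  (accept∈set)
'a' @ 6: {7,8}
'd' @ 7: {1,2,3,4,6,9}  (accept∈set)
after full input: {1,2,3,4,6,9}  (accept=1 in)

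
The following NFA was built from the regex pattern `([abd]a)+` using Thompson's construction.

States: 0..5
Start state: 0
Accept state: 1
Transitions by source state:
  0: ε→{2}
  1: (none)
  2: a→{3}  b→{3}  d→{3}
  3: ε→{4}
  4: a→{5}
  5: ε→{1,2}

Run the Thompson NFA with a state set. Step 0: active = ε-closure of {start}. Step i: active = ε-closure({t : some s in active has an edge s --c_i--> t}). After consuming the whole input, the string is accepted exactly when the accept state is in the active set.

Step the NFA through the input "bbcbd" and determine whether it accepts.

Answer: REJECT

Steps:
start: ε-closure({0}) = {0,2}
'b' @ 1: {3,4}
'b' @ 2: {}  — dead — no transitions
rest 'cbd' ignored (set empty)
end set {} — state 1 not in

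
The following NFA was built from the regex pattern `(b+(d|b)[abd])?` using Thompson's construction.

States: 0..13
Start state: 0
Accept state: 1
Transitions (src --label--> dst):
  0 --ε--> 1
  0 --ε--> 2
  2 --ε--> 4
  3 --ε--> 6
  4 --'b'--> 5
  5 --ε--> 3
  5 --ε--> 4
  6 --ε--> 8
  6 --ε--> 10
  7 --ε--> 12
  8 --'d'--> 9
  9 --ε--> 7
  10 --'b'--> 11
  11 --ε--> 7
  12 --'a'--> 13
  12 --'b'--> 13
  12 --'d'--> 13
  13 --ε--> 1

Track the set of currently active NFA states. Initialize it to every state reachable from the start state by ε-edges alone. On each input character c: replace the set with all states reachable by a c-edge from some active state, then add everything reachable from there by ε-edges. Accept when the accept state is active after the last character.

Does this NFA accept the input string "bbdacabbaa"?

Answer: REJECT

Steps:
S₀ = ε-closure({0}) = {0,1,2,4}
'b' @ 1: {3,4,5,6,8,10}
'b' @ 2: {3,4,5,6,7,8,10,11,12}
'd' @ 3: {1,7,9,12,13}  ✓accept
'a' @ 4: {1,13}  ✓accept
'c' @ 5: {}  — no active states
rest 'abbaa' ignored (set empty)
after full input: {}  (accept=1 not in)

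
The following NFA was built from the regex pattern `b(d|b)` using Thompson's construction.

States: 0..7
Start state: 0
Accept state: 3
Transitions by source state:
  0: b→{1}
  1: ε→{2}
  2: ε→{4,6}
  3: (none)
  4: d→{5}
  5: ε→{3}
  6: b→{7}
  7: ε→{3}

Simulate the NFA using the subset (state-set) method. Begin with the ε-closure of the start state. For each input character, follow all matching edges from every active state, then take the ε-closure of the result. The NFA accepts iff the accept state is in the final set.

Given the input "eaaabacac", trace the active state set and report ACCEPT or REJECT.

Answer: REJECT

Derivation:
S₀ = ε-closure({0}) = {0}
'e' @ 1: {}  — state set empty
rest 'aaabacac' ignored (set empty)
final: {}; accept 3 not in set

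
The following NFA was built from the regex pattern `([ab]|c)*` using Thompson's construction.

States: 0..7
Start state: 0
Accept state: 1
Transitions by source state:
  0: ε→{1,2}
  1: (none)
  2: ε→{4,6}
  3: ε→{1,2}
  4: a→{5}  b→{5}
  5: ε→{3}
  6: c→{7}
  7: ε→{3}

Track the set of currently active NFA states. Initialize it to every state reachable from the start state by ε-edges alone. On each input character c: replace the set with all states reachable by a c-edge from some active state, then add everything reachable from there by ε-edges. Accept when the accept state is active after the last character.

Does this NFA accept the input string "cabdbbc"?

start: ε-closure({0}) = {0,1,2,4,6}
'c' @ 1: {1,2,3,4,6,7}  ✓accept
'a' @ 2: {1,2,3,4,5,6}  ✓accept
'b' @ 3: {1,2,3,4,5,6}  ✓accept
'd' @ 4: {}  — no active states
rest 'bbc' ignored (set empty)
end set {} — state 1 not in

Answer: REJECT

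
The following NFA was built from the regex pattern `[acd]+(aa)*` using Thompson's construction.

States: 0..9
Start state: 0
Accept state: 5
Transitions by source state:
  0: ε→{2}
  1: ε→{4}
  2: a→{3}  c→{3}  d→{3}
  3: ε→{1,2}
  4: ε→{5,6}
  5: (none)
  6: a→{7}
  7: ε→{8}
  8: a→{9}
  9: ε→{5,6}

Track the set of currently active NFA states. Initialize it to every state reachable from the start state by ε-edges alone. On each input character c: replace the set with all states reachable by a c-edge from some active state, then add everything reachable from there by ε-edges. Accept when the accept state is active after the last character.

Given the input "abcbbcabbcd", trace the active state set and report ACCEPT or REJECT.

Answer: REJECT

Derivation:
S₀ = ε-closure({0}) = {0,2}
'a' @ 1: {1,2,3,4,5,6}  ✓accept
'b' @ 2: {}  — state set empty
rest 'cbbcabbcd' ignored (set empty)
after full input: {}  (accept=5 not in)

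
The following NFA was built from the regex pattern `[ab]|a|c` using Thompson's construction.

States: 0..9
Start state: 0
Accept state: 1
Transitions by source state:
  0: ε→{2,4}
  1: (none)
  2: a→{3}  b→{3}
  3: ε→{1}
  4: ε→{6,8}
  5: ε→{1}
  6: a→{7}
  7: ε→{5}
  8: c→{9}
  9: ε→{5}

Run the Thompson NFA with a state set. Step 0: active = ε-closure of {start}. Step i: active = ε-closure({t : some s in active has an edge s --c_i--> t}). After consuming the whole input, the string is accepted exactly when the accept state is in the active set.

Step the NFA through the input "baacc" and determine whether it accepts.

Answer: REJECT

Trace:
S₀ = ε-closure({0}) = {0,2,4,6,8}
'b' @ 1: {1,3}  (accept∈set)
'a' @ 2: {}  — state set empty
rest 'acc' ignored (set empty)
after full input: {}  (accept=1 not in)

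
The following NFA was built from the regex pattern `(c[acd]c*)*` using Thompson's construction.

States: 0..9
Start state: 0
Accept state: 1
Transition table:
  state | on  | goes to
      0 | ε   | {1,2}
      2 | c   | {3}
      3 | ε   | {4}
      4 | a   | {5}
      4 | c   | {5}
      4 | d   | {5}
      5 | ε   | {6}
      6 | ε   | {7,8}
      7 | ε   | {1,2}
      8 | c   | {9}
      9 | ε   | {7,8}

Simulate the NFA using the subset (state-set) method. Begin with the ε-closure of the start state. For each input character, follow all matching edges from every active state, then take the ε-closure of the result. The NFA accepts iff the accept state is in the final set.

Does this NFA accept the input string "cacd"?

S₀ = ε-closure({0}) = {0,1,2}
'c' @ 1: {3,4}
'a' @ 2: {1,2,5,6,7,8}  ✓accept
'c' @ 3: {1,2,3,4,7,8,9}  ✓accept
'd' @ 4: {1,2,5,6,7,8}  ✓accept
end set {1,2,5,6,7,8} — state 1 in

Answer: ACCEPT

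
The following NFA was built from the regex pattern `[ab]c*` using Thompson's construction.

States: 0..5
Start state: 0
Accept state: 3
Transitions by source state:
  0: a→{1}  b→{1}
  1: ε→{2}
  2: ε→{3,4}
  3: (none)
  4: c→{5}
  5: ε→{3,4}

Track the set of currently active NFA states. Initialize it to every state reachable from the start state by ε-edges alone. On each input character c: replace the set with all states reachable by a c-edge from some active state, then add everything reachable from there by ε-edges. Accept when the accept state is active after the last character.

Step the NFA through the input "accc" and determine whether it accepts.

Answer: ACCEPT

Trace:
S₀ = ε-closure({0}) = {0}
'a' @ 1: {1,2,3,4}  ✓accept
'c' @ 2: {3,4,5}  ✓accept
'c' @ 3: {3,4,5}  ✓accept
'c' @ 4: {3,4,5}  ✓accept
after full input: {3,4,5}  (accept=3 in)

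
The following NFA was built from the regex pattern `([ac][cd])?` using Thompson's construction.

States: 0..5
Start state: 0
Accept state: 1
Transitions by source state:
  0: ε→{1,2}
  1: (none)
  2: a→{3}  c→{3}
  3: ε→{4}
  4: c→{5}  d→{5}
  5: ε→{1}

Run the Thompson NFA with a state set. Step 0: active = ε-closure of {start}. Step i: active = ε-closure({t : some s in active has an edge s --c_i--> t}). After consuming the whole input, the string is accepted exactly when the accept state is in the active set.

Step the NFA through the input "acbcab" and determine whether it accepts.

start: ε-closure({0}) = {0,1,2}
'a' @ 1: {3,4}
'c' @ 2: {1,5}  ✓accept
'b' @ 3: {}  — no active states
rest 'cab' ignored (set empty)
end set {} — state 1 not in

Answer: REJECT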